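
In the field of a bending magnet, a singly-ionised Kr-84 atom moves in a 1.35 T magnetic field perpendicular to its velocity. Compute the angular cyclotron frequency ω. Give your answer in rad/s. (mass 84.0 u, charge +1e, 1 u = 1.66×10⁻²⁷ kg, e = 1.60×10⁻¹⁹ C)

ω = qB/m = (1×1.60×10^-19)(1.35) / (1.39×10^-25) = 1.55×10^6 rad/s.

ω ≈ 1.55×10^6 rad/s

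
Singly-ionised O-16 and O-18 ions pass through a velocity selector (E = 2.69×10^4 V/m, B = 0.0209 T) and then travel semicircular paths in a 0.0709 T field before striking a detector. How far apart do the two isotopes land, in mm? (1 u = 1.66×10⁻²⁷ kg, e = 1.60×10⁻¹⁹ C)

Δd ≈ 753 mm

Both emerge at v = E/B₁ = 1.29×10^6 m/s.
r = mv/(qB₂), so r₁ = 3.013 m and r₂ = 3.390 m, giving Δr = 0.377 m.
After a semicircle each ion lands a diameter 2r from the entry slit, so the separation is 2Δr = 0.753 m.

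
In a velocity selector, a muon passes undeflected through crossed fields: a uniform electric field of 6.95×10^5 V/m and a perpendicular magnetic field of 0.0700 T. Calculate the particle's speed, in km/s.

v ≈ 9930 km/s

For zero net force, qE = qvB, so v = E/B.
v = (6.95×10^5) / (0.0700) = 9.93×10^6 m/s.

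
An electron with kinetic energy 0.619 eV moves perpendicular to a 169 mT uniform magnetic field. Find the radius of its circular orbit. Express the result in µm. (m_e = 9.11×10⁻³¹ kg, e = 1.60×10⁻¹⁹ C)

r ≈ 15.7 µm

Convert the energy: K = 0.619 eV = 9.90×10^-20 J.
v = √(2K/m) = √(2·9.90×10^-20/9.11×10^-31) = 4.66×10^5 m/s.
r = mv/(qB) = (9.11×10^-31)(4.66×10^5) / [(1×1.60×10^-19)(0.169)] = 1.57×10^-5 m.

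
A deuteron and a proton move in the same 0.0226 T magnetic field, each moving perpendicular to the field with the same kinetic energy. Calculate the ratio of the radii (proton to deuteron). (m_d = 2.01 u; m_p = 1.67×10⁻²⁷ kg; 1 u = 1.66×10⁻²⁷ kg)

r = √(2mK)/(qB) ⇒ at equal K, r ∝ √m/q.
r_{proton}/r_{deuteron} = 0.707.

ratio ≈ 0.707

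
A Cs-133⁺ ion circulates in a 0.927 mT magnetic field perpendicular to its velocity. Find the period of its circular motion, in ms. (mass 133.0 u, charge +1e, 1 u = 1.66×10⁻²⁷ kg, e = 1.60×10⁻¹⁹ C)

T ≈ 9.35 ms

The cyclotron period is independent of speed: T = 2πm/(qB).
T = 2π(2.21×10^-25) / [(1×1.60×10^-19)(9.27×10^-4)] = 9.35×10^-3 s.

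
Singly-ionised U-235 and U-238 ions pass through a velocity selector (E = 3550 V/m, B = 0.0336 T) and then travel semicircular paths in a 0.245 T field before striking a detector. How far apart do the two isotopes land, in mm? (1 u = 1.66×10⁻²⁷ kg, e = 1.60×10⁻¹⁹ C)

Both emerge at v = E/B₁ = 1.06×10^5 m/s.
r = mv/(qB₂), so r₁ = 1.0514 m and r₂ = 1.0648 m, giving Δr = 0.0134 m.
After a semicircle each ion lands a diameter 2r from the entry slit, so the separation is 2Δr = 0.0268 m.

Δd ≈ 26.8 mm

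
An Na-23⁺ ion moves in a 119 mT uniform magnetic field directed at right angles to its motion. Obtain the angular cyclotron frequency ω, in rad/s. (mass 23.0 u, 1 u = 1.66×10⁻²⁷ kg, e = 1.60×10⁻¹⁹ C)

ω ≈ 4.99×10^5 rad/s

ω = qB/m = (1×1.60×10^-19)(0.119) / (3.82×10^-26) = 4.99×10^5 rad/s.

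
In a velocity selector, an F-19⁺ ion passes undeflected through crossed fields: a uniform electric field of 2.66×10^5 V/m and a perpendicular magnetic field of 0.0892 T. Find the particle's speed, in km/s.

For zero net force, qE = qvB, so v = E/B.
v = (2.66×10^5) / (0.0892) = 2.98×10^6 m/s.

v ≈ 2980 km/s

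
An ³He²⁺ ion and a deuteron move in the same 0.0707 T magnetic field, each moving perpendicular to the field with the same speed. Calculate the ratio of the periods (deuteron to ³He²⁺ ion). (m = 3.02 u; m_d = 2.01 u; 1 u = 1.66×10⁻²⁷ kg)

T = 2πm/(qB) is independent of speed, so T₂/T₁ = (m₂/q₂)/(m₁/q₁).
T_{deuteron}/T_{³He²⁺ ion} = (3.34×10^-27/1e) / (5.01×10^-27/2e) = 1.33.

ratio ≈ 1.33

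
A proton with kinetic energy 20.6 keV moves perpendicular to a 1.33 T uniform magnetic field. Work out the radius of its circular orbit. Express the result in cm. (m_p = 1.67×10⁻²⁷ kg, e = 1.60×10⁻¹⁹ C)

Convert the energy: K = 20.6 keV = 3.30×10^-15 J.
v = √(2K/m) = √(2·3.30×10^-15/1.67×10^-27) = 1.99×10^6 m/s.
r = mv/(qB) = (1.67×10^-27)(1.99×10^6) / [(1×1.60×10^-19)(1.33)] = 0.0156 m.

r ≈ 1.56 cm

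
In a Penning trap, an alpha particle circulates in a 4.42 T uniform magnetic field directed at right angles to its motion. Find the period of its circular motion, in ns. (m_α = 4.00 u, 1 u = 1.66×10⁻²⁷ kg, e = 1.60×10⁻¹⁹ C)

The cyclotron period is independent of speed: T = 2πm/(qB).
T = 2π(6.64×10^-27) / [(2×1.60×10^-19)(4.42)] = 2.95×10^-8 s.

T ≈ 29.5 ns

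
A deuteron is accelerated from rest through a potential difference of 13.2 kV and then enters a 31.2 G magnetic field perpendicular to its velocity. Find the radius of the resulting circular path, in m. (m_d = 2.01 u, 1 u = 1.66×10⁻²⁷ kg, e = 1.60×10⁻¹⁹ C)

r ≈ 7.52 m

The kinetic energy gained is K = qV = (1×1.60×10^-19)(1.32×10^4) = 2.11×10^-15 J.
v = √(2K/m) = 1.13×10^6 m/s.
r = mv/(qB) = (3.34×10^-27)(1.13×10^6) / [(1×1.60×10^-19)(3.12×10^-3)] = 7.52 m.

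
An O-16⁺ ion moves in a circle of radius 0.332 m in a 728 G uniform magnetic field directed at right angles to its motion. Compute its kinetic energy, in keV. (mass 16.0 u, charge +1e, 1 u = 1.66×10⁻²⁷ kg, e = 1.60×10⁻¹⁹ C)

K ≈ 1.76 keV

v = qBr/m = (1×1.60×10^-19)(0.0728)(0.332) / (2.66×10^-26) = 1.46×10^5 m/s.
K = ½mv² = 0.5·(2.66×10^-26)·(1.46×10^5)² = 2.82×10^-16 J = 1.76 keV.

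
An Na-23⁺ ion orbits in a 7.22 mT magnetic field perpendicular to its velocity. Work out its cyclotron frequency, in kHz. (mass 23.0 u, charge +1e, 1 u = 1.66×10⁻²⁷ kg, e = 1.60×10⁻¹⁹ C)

f = qB/(2πm) = (1×1.60×10^-19)(7.22×10^-3) / [2π(3.82×10^-26)] = 4820 Hz.

f ≈ 4.82 kHz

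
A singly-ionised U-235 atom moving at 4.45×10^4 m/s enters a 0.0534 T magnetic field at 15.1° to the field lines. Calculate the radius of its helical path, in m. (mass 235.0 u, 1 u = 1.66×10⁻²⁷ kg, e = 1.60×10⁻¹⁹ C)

r ≈ 0.529 m

Only the perpendicular component v⊥ = v sin15.1° = 1.16×10^4 m/s is bent by the field.
r = m v⊥ /(qB) = (3.90×10^-25)(1.16×10^4) / [(1×1.60×10^-19)(0.0534)] = 0.529 m.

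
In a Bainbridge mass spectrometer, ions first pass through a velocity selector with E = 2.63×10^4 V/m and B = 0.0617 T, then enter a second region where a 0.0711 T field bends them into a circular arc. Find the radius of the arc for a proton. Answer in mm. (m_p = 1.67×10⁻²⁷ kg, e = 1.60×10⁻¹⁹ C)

r ≈ 62.6 mm

The selector passes v = E/B = 2.63×10^4/0.0617 = 4.26×10^5 m/s.
In the deflection region, r = mv/(qB₂) = (1.67×10^-27)(4.26×10^5) / [(1×1.60×10^-19)(0.0711)] = 0.0626 m.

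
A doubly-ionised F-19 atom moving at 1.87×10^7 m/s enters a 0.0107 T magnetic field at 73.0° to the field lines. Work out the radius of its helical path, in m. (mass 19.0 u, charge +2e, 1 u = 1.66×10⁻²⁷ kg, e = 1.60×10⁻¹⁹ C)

Only the perpendicular component v⊥ = v sin73.0° = 1.79×10^7 m/s is bent by the field.
r = m v⊥ /(qB) = (3.15×10^-26)(1.79×10^7) / [(2×1.60×10^-19)(0.0107)] = 165 m.

r ≈ 165 m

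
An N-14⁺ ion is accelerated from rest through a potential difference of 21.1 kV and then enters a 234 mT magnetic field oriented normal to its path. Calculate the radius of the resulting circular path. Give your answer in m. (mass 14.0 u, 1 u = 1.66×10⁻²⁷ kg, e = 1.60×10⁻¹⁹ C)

r ≈ 0.335 m

The kinetic energy gained is K = qV = (1×1.60×10^-19)(2.11×10^4) = 3.38×10^-15 J.
v = √(2K/m) = 5.39×10^5 m/s.
r = mv/(qB) = (2.32×10^-26)(5.39×10^5) / [(1×1.60×10^-19)(0.234)] = 0.335 m.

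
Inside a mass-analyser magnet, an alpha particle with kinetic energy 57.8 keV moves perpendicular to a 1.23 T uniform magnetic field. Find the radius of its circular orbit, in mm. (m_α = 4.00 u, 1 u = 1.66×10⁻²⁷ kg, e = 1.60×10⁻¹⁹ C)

r ≈ 28.2 mm

Convert the energy: K = 57.8 keV = 9.25×10^-15 J.
v = √(2K/m) = √(2·9.25×10^-15/6.64×10^-27) = 1.67×10^6 m/s.
r = mv/(qB) = (6.64×10^-27)(1.67×10^6) / [(2×1.60×10^-19)(1.23)] = 0.0282 m.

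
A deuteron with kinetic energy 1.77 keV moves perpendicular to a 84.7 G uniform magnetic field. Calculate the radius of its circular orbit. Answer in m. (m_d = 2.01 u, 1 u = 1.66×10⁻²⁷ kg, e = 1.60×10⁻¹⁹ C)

Convert the energy: K = 1.77 keV = 2.83×10^-16 J.
v = √(2K/m) = √(2·2.83×10^-16/3.34×10^-27) = 4.12×10^5 m/s.
r = mv/(qB) = (3.34×10^-27)(4.12×10^5) / [(1×1.60×10^-19)(8.47×10^-3)] = 1.01 m.

r ≈ 1.01 m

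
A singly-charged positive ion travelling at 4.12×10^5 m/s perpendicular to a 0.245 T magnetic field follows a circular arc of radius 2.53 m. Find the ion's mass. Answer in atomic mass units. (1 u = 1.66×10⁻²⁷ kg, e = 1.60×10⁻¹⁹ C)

qvB = mv²/r ⇒ m = qBr/v.
m = (1×1.60×10^-19)(0.245)(2.53) / (4.12×10^5) = 2.41×10^-25 kg = 145 u.

m ≈ 145 u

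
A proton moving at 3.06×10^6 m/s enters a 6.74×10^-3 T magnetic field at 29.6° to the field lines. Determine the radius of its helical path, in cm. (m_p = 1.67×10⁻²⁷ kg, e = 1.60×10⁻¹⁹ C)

r ≈ 234 cm

Only the perpendicular component v⊥ = v sin29.6° = 1.51×10^6 m/s is bent by the field.
r = m v⊥ /(qB) = (1.67×10^-27)(1.51×10^6) / [(1×1.60×10^-19)(6.74×10^-3)] = 2.34 m.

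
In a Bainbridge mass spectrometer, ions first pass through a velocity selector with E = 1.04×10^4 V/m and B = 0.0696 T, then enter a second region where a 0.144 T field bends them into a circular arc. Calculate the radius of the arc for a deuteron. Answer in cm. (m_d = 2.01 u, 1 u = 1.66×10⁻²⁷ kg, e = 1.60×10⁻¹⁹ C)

The selector passes v = E/B = 1.04×10^4/0.0696 = 1.49×10^5 m/s.
In the deflection region, r = mv/(qB₂) = (3.34×10^-27)(1.49×10^5) / [(1×1.60×10^-19)(0.144)] = 0.0216 m.

r ≈ 2.16 cm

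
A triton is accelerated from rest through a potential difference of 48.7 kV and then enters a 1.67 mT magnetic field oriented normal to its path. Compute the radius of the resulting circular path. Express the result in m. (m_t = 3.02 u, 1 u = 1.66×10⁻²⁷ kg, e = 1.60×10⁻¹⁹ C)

The kinetic energy gained is K = qV = (1×1.60×10^-19)(4.87×10^4) = 7.79×10^-15 J.
v = √(2K/m) = 1.76×10^6 m/s.
r = mv/(qB) = (5.01×10^-27)(1.76×10^6) / [(1×1.60×10^-19)(1.67×10^-3)] = 33.1 m.

r ≈ 33.1 m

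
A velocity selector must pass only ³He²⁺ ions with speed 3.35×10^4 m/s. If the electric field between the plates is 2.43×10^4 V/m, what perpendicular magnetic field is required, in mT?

qE = qvB ⇒ B = E/v = (2.43×10^4) / (3.35×10^4) = 0.725 T.

B ≈ 725 mT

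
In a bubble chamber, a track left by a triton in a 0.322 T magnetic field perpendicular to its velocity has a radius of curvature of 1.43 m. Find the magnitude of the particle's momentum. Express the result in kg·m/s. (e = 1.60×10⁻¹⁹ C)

Since qvB = mv²/r, the momentum p = mv = qBr.
p = (1×1.60×10^-19)(0.322)(1.43) = 7.37×10^-20 kg·m/s.

p ≈ 7.37×10^-20 kg·m/s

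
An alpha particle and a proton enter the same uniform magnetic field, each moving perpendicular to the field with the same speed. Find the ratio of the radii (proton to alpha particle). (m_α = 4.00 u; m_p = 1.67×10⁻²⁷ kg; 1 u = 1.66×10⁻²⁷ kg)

ratio ≈ 0.503

r = mv/(qB) ⇒ at equal v, r ∝ m/q.
r_{proton}/r_{alpha particle} = 0.503.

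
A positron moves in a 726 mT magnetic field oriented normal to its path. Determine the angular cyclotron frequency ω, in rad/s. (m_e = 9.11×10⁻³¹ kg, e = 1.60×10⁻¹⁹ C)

ω ≈ 1.28×10^11 rad/s

ω = qB/m = (1×1.60×10^-19)(0.726) / (9.11×10^-31) = 1.28×10^11 rad/s.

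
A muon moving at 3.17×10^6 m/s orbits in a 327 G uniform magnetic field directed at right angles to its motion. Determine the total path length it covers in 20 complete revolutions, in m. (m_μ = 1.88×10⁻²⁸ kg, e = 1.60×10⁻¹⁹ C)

L ≈ 14.3 m

r = mv/(qB) = 0.114 m, so one revolution covers 2πr = 0.716 m.
In 20 revolutions: L = 20·2πr = 14.3 m.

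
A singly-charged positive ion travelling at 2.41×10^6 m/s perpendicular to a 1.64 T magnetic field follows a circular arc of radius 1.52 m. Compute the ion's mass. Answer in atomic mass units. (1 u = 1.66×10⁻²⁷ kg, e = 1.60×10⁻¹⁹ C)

m ≈ 99.7 u

qvB = mv²/r ⇒ m = qBr/v.
m = (1×1.60×10^-19)(1.64)(1.52) / (2.41×10^6) = 1.65×10^-25 kg = 99.7 u.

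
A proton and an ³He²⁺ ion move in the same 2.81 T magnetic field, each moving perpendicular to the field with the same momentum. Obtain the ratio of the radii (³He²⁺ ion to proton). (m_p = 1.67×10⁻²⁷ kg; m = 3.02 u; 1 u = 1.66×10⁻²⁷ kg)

ratio ≈ 0.500

r = p/(qB) ⇒ at equal p, r ∝ 1/q.
r_{³He²⁺ ion}/r_{proton} = 0.500.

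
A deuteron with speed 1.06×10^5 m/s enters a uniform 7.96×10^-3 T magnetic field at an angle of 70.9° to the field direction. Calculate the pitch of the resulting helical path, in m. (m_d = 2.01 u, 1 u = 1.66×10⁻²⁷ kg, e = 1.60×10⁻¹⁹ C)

The velocity component along B is v∥ = v cos70.9° = 3.47×10^4 m/s.
The cyclotron period T = 2πm/(qB) = 1.65×10^-5 s is set by m, q, B alone.
Pitch = v∥·T = (3.47×10^4)(1.65×10^-5) = 0.571 m.

pitch ≈ 0.571 m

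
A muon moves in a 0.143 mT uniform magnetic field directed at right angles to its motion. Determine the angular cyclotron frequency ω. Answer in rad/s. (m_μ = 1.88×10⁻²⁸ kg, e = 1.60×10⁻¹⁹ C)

ω ≈ 1.22×10^5 rad/s

ω = qB/m = (1×1.60×10^-19)(1.43×10^-4) / (1.88×10^-28) = 1.22×10^5 rad/s.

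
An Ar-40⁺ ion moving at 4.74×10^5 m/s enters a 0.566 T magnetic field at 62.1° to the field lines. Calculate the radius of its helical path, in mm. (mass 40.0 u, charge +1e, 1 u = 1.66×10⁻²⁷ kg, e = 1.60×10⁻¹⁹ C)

Only the perpendicular component v⊥ = v sin62.1° = 4.19×10^5 m/s is bent by the field.
r = m v⊥ /(qB) = (6.64×10^-26)(4.19×10^5) / [(1×1.60×10^-19)(0.566)] = 0.307 m.

r ≈ 307 mm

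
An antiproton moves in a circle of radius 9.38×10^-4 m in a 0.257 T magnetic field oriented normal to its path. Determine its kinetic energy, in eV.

K ≈ 2.78 eV

v = qBr/m = (1×1.60×10^-19)(0.257)(9.38×10^-4) / (1.67×10^-27) = 2.31×10^4 m/s.
K = ½mv² = 0.5·(1.67×10^-27)·(2.31×10^4)² = 4.45×10^-19 J = 2.78 eV.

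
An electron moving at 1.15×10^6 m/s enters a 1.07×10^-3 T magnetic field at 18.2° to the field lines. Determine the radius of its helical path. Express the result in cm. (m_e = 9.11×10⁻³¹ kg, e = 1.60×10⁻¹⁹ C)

r ≈ 0.191 cm

Only the perpendicular component v⊥ = v sin18.2° = 3.59×10^5 m/s is bent by the field.
r = m v⊥ /(qB) = (9.11×10^-31)(3.59×10^5) / [(1×1.60×10^-19)(1.07×10^-3)] = 1.91×10^-3 m.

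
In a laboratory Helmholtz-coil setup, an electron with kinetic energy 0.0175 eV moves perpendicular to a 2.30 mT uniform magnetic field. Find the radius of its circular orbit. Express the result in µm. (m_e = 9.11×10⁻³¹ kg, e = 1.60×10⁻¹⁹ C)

r ≈ 194 µm

Convert the energy: K = 0.0175 eV = 2.80×10^-21 J.
v = √(2K/m) = √(2·2.80×10^-21/9.11×10^-31) = 7.84×10^4 m/s.
r = mv/(qB) = (9.11×10^-31)(7.84×10^4) / [(1×1.60×10^-19)(2.30×10^-3)] = 1.94×10^-4 m.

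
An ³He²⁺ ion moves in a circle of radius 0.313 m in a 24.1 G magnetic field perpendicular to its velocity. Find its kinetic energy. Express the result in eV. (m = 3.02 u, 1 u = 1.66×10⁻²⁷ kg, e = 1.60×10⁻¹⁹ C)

v = qBr/m = (2×1.60×10^-19)(2.41×10^-3)(0.313) / (5.01×10^-27) = 4.82×10^4 m/s.
K = ½mv² = 0.5·(5.01×10^-27)·(4.82×10^4)² = 5.81×10^-18 J = 36.3 eV.

K ≈ 36.3 eV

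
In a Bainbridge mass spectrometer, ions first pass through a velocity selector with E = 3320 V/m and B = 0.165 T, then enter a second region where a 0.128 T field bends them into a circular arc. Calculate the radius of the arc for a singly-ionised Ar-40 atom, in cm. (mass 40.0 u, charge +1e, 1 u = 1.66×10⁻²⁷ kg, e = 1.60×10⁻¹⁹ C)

The selector passes v = E/B = 3320/0.165 = 2.01×10^4 m/s.
In the deflection region, r = mv/(qB₂) = (6.64×10^-26)(2.01×10^4) / [(1×1.60×10^-19)(0.128)] = 0.0652 m.

r ≈ 6.52 cm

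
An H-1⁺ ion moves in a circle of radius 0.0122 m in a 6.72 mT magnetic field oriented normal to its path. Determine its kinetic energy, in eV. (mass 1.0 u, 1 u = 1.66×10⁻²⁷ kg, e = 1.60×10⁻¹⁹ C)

K ≈ 0.324 eV

v = qBr/m = (1×1.60×10^-19)(6.72×10^-3)(0.0122) / (1.66×10^-27) = 7900 m/s.
K = ½mv² = 0.5·(1.66×10^-27)·(7900)² = 5.18×10^-20 J = 0.324 eV.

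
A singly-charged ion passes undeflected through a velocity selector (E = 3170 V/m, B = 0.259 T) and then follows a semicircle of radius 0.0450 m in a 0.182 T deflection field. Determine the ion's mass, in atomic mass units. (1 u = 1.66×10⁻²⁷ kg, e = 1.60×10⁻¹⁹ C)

m ≈ 64.5 u

v = E/B₁ = 1.22×10^4 m/s.
From r = mv/(qB₂), m = qB₂r/v = (1×1.60×10^-19)(0.182)(0.0450) / (1.22×10^4) = 1.07×10^-25 kg.
In atomic mass units: m = 1.07×10^-25 / 1.66×10^-27 = 64.5 u.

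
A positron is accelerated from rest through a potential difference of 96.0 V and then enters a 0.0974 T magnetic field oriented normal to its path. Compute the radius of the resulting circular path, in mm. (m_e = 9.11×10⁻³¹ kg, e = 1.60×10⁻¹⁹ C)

The kinetic energy gained is K = qV = (1×1.60×10^-19)(96.0) = 1.54×10^-17 J.
v = √(2K/m) = 5.81×10^6 m/s.
r = mv/(qB) = (9.11×10^-31)(5.81×10^6) / [(1×1.60×10^-19)(0.0974)] = 3.39×10^-4 m.

r ≈ 0.339 mm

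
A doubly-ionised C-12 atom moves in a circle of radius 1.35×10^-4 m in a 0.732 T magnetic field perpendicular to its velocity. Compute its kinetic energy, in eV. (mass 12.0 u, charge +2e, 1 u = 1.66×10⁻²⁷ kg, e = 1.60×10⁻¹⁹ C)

v = qBr/m = (2×1.60×10^-19)(0.732)(1.35×10^-4) / (1.99×10^-26) = 1590 m/s.
K = ½mv² = 0.5·(1.99×10^-26)·(1590)² = 2.51×10^-20 J = 0.157 eV.

K ≈ 0.157 eV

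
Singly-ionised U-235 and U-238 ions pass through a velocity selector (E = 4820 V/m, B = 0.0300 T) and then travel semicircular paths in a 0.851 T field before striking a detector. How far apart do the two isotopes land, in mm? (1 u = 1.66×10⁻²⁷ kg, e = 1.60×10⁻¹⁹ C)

Δd ≈ 11.8 mm

Both emerge at v = E/B₁ = 1.61×10^5 m/s.
r = mv/(qB₂), so r₁ = 0.46031 m and r₂ = 0.46619 m, giving Δr = 5.88×10^-3 m.
After a semicircle each ion lands a diameter 2r from the entry slit, so the separation is 2Δr = 0.0118 m.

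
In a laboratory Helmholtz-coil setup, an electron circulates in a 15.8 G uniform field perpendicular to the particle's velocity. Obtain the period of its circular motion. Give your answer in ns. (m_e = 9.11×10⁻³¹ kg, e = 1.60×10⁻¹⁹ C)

The cyclotron period is independent of speed: T = 2πm/(qB).
T = 2π(9.11×10^-31) / [(1×1.60×10^-19)(1.58×10^-3)] = 2.26×10^-8 s.

T ≈ 22.6 ns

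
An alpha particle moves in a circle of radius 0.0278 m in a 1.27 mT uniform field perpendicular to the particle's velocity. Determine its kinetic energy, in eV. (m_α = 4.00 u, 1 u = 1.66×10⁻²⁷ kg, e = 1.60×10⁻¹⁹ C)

v = qBr/m = (2×1.60×10^-19)(1.27×10^-3)(0.0278) / (6.64×10^-27) = 1700 m/s.
K = ½mv² = 0.5·(6.64×10^-27)·(1700)² = 9.61×10^-21 J = 0.0601 eV.

K ≈ 0.0601 eV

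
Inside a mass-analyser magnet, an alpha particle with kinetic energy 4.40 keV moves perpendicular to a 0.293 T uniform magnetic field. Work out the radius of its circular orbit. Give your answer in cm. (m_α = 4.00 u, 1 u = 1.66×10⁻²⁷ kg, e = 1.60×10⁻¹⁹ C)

Convert the energy: K = 4.40 keV = 7.04×10^-16 J.
v = √(2K/m) = √(2·7.04×10^-16/6.64×10^-27) = 4.60×10^5 m/s.
r = mv/(qB) = (6.64×10^-27)(4.60×10^5) / [(2×1.60×10^-19)(0.293)] = 0.0326 m.

r ≈ 3.26 cm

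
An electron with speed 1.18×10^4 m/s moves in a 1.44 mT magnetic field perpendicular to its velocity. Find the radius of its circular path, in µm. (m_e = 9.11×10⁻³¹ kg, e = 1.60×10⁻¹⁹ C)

r ≈ 46.7 µm

The magnetic force provides the centripetal force: qvB = mv²/r, so r = mv/(qB).
r = (9.11×10^-31 kg)(1.18×10^4 m/s) / [(1×1.60×10^-19 C)(1.44×10^-3 T)] = 4.67×10^-5 m.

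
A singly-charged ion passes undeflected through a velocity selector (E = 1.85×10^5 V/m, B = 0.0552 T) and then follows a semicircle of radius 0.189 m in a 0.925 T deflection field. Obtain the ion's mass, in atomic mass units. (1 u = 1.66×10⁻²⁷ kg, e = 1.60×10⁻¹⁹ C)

m ≈ 5.03 u

v = E/B₁ = 3.35×10^6 m/s.
From r = mv/(qB₂), m = qB₂r/v = (1×1.60×10^-19)(0.925)(0.189) / (3.35×10^6) = 8.35×10^-27 kg.
In atomic mass units: m = 8.35×10^-27 / 1.66×10^-27 = 5.03 u.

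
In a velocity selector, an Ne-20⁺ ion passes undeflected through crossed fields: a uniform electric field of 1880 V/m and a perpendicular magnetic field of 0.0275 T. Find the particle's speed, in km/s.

v ≈ 68.4 km/s

For zero net force, qE = qvB, so v = E/B.
v = (1880) / (0.0275) = 6.84×10^4 m/s.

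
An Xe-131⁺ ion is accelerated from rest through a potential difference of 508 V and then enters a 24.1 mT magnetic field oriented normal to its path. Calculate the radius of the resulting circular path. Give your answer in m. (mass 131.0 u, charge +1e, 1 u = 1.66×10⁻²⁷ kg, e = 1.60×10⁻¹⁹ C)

r ≈ 1.54 m

The kinetic energy gained is K = qV = (1×1.60×10^-19)(508) = 8.13×10^-17 J.
v = √(2K/m) = 2.73×10^4 m/s.
r = mv/(qB) = (2.17×10^-25)(2.73×10^4) / [(1×1.60×10^-19)(0.0241)] = 1.54 m.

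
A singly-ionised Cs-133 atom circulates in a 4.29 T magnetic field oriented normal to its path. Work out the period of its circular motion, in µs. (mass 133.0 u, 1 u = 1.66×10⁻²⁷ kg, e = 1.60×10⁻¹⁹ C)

T ≈ 2.02 µs

The cyclotron period is independent of speed: T = 2πm/(qB).
T = 2π(2.21×10^-25) / [(1×1.60×10^-19)(4.29)] = 2.02×10^-6 s.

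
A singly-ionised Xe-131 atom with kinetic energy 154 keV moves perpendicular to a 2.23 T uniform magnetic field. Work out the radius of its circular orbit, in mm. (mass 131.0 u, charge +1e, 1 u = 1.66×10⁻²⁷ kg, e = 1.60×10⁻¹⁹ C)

Convert the energy: K = 154 keV = 2.46×10^-14 J.
v = √(2K/m) = √(2·2.46×10^-14/2.17×10^-25) = 4.76×10^5 m/s.
r = mv/(qB) = (2.17×10^-25)(4.76×10^5) / [(1×1.60×10^-19)(2.23)] = 0.290 m.

r ≈ 290 mm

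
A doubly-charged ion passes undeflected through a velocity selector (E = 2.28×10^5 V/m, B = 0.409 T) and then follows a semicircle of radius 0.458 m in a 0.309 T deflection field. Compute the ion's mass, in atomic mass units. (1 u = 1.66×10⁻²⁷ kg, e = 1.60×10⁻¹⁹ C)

v = E/B₁ = 5.57×10^5 m/s.
From r = mv/(qB₂), m = qB₂r/v = (2×1.60×10^-19)(0.309)(0.458) / (5.57×10^5) = 8.12×10^-26 kg.
In atomic mass units: m = 8.12×10^-26 / 1.66×10^-27 = 48.9 u.

m ≈ 48.9 u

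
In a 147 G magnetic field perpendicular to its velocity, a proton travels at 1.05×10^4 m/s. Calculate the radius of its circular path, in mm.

The magnetic force provides the centripetal force: qvB = mv²/r, so r = mv/(qB).
r = (1.67×10^-27 kg)(1.05×10^4 m/s) / [(1×1.60×10^-19 C)(0.0147 T)] = 7.46×10^-3 m.

r ≈ 7.46 mm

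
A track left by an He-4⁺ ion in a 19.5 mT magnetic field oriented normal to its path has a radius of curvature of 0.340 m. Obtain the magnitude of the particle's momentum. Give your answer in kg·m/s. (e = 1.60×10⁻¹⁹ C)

Since qvB = mv²/r, the momentum p = mv = qBr.
p = (1×1.60×10^-19)(0.0195)(0.340) = 1.06×10^-21 kg·m/s.

p ≈ 1.06×10^-21 kg·m/s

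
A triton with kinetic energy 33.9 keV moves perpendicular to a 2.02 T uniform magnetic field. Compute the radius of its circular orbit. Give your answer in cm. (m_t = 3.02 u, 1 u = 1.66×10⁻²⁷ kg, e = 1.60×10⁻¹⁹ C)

Convert the energy: K = 33.9 keV = 5.42×10^-15 J.
v = √(2K/m) = √(2·5.42×10^-15/5.01×10^-27) = 1.47×10^6 m/s.
r = mv/(qB) = (5.01×10^-27)(1.47×10^6) / [(1×1.60×10^-19)(2.02)] = 0.0228 m.

r ≈ 2.28 cm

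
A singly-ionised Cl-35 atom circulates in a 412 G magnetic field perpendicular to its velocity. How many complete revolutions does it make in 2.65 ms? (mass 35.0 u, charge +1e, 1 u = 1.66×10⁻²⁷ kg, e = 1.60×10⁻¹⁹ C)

N = 47

T = 2πm/(qB) = 2π(5.81×10^-26) / [(1×1.60×10^-19)(0.0412)] = 5.5378×10^-5 s.
N = t/T = 2.65×10^-3 / 5.5378×10^-5 ≈ 47.85, so 47 complete revolutions.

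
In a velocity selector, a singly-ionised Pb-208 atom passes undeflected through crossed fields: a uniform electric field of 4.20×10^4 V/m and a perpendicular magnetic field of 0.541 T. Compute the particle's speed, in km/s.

v ≈ 77.6 km/s

For zero net force, qE = qvB, so v = E/B.
v = (4.20×10^4) / (0.541) = 7.76×10^4 m/s.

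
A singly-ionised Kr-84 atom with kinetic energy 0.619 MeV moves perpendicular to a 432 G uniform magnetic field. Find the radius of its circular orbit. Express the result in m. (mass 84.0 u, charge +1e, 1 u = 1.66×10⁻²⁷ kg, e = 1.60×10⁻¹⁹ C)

r ≈ 24.0 m

Convert the energy: K = 0.619 MeV = 9.90×10^-14 J.
v = √(2K/m) = √(2·9.90×10^-14/1.39×10^-25) = 1.19×10^6 m/s.
r = mv/(qB) = (1.39×10^-25)(1.19×10^6) / [(1×1.60×10^-19)(0.0432)] = 24.0 m.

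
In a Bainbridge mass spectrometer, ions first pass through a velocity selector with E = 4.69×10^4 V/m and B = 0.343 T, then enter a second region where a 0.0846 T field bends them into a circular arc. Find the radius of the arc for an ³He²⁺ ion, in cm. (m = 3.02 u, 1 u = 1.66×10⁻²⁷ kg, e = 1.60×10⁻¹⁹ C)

r ≈ 2.53 cm

The selector passes v = E/B = 4.69×10^4/0.343 = 1.37×10^5 m/s.
In the deflection region, r = mv/(qB₂) = (5.01×10^-27)(1.37×10^5) / [(2×1.60×10^-19)(0.0846)] = 0.0253 m.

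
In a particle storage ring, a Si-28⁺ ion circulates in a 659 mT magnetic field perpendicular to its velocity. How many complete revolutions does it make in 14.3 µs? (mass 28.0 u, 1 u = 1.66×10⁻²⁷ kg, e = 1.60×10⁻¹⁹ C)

T = 2πm/(qB) = 2π(4.648×10^-26) / [(1×1.60×10^-19)(0.659)] = 2.7698×10^-6 s.
N = t/T = 1.43×10^-5 / 2.7698×10^-6 ≈ 5.16, so 5 complete revolutions.

N = 5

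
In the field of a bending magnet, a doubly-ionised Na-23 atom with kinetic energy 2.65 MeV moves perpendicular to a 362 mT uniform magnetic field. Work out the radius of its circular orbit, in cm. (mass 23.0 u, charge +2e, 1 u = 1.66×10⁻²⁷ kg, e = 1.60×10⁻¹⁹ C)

Convert the energy: K = 2.65 MeV = 4.24×10^-13 J.
v = √(2K/m) = √(2·4.24×10^-13/3.82×10^-26) = 4.71×10^6 m/s.
r = mv/(qB) = (3.82×10^-26)(4.71×10^6) / [(2×1.60×10^-19)(0.362)] = 1.55 m.

r ≈ 155 cm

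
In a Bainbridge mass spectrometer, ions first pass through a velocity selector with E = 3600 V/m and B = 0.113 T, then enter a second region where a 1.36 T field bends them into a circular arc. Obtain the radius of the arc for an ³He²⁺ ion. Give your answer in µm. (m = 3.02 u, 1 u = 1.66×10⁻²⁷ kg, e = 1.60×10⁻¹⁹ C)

r ≈ 367 µm

The selector passes v = E/B = 3600/0.113 = 3.19×10^4 m/s.
In the deflection region, r = mv/(qB₂) = (5.01×10^-27)(3.19×10^4) / [(2×1.60×10^-19)(1.36)] = 3.67×10^-4 m.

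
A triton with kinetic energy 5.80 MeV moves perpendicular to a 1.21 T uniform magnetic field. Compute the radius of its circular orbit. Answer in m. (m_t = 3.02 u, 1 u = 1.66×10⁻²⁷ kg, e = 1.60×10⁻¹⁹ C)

Convert the energy: K = 5.80 MeV = 9.28×10^-13 J.
v = √(2K/m) = √(2·9.28×10^-13/5.01×10^-27) = 1.92×10^7 m/s.
r = mv/(qB) = (5.01×10^-27)(1.92×10^7) / [(1×1.60×10^-19)(1.21)] = 0.498 m.

r ≈ 0.498 m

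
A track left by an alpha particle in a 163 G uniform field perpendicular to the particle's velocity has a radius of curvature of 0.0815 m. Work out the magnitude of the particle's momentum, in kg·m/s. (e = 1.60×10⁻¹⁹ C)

Since qvB = mv²/r, the momentum p = mv = qBr.
p = (2×1.60×10^-19)(0.0163)(0.0815) = 4.25×10^-22 kg·m/s.

p ≈ 4.25×10^-22 kg·m/s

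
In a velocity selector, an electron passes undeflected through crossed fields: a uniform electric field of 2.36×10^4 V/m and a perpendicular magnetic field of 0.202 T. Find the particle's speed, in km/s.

For zero net force, qE = qvB, so v = E/B.
v = (2.36×10^4) / (0.202) = 1.17×10^5 m/s.

v ≈ 117 km/s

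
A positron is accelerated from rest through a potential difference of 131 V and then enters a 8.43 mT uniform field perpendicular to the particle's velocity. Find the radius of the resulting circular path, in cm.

The kinetic energy gained is K = qV = (1×1.60×10^-19)(131) = 2.10×10^-17 J.
v = √(2K/m) = 6.78×10^6 m/s.
r = mv/(qB) = (9.11×10^-31)(6.78×10^6) / [(1×1.60×10^-19)(8.43×10^-3)] = 4.58×10^-3 m.

r ≈ 0.458 cm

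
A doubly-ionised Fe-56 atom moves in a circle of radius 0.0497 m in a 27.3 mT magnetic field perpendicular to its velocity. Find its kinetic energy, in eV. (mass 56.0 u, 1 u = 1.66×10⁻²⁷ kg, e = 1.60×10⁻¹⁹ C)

K ≈ 6.34 eV

v = qBr/m = (2×1.60×10^-19)(0.0273)(0.0497) / (9.30×10^-26) = 4670 m/s.
K = ½mv² = 0.5·(9.30×10^-26)·(4670)² = 1.01×10^-18 J = 6.34 eV.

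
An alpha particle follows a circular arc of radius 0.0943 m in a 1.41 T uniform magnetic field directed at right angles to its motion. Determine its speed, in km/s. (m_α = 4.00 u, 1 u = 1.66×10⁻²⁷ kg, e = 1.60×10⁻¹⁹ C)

v ≈ 6410 km/s

From qvB = mv²/r, v = qBr/m.
v = (2×1.60×10^-19)(1.41)(0.0943) / (6.64×10^-27) = 6.41×10^6 m/s.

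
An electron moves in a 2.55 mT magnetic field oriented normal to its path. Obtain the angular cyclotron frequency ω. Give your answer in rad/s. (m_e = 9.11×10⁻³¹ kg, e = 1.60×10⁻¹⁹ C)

ω = qB/m = (1×1.60×10^-19)(2.55×10^-3) / (9.11×10^-31) = 4.48×10^8 rad/s.

ω ≈ 4.48×10^8 rad/s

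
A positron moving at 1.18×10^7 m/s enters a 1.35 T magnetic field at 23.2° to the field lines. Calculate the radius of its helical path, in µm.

r ≈ 19.6 µm

Only the perpendicular component v⊥ = v sin23.2° = 4.65×10^6 m/s is bent by the field.
r = m v⊥ /(qB) = (9.11×10^-31)(4.65×10^6) / [(1×1.60×10^-19)(1.35)] = 1.96×10^-5 m.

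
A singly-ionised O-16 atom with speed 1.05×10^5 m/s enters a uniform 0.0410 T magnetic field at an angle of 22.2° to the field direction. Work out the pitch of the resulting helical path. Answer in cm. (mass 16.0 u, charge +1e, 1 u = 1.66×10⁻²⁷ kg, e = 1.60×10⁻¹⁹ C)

pitch ≈ 247 cm

The velocity component along B is v∥ = v cos22.2° = 9.72×10^4 m/s.
The cyclotron period T = 2πm/(qB) = 2.54×10^-5 s is set by m, q, B alone.
Pitch = v∥·T = (9.72×10^4)(2.54×10^-5) = 2.47 m.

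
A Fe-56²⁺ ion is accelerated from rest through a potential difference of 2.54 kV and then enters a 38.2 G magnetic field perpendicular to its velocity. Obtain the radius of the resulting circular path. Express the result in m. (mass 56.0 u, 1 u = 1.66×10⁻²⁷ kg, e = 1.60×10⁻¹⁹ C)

The kinetic energy gained is K = qV = (2×1.60×10^-19)(2540) = 8.13×10^-16 J.
v = √(2K/m) = 1.32×10^5 m/s.
r = mv/(qB) = (9.30×10^-26)(1.32×10^5) / [(2×1.60×10^-19)(3.82×10^-3)] = 10.1 m.

r ≈ 10.1 m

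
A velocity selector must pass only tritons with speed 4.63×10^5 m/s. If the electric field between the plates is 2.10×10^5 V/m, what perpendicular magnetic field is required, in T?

B ≈ 0.454 T

qE = qvB ⇒ B = E/v = (2.10×10^5) / (4.63×10^5) = 0.454 T.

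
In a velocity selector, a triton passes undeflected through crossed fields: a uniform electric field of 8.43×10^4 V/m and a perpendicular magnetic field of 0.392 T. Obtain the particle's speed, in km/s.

v ≈ 215 km/s

For zero net force, qE = qvB, so v = E/B.
v = (8.43×10^4) / (0.392) = 2.15×10^5 m/s.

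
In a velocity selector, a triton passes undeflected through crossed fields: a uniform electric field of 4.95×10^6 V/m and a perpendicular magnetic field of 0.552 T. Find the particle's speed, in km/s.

For zero net force, qE = qvB, so v = E/B.
v = (4.95×10^6) / (0.552) = 8.97×10^6 m/s.

v ≈ 8970 km/s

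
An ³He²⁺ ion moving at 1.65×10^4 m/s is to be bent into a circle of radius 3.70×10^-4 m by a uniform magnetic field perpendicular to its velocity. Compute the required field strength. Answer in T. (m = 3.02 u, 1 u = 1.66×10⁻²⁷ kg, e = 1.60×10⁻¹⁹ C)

qvB = mv²/r gives B = mv/(qr).
B = (5.01×10^-27)(1.65×10^4) / [(2×1.60×10^-19)(3.70×10^-4)] = 0.699 T.

B ≈ 0.699 T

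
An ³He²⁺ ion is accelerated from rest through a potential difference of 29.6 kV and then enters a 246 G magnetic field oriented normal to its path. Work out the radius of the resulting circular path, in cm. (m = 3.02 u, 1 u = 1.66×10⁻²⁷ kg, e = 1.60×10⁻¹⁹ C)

The kinetic energy gained is K = qV = (2×1.60×10^-19)(2.96×10^4) = 9.47×10^-15 J.
v = √(2K/m) = 1.94×10^6 m/s.
r = mv/(qB) = (5.01×10^-27)(1.94×10^6) / [(2×1.60×10^-19)(0.0246)] = 1.24 m.

r ≈ 124 cm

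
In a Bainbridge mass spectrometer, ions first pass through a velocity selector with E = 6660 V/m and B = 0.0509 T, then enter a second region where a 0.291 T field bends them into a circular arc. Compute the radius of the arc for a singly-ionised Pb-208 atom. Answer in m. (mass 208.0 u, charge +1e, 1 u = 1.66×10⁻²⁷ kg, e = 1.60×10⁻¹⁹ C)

r ≈ 0.970 m

The selector passes v = E/B = 6660/0.0509 = 1.31×10^5 m/s.
In the deflection region, r = mv/(qB₂) = (3.45×10^-25)(1.31×10^5) / [(1×1.60×10^-19)(0.291)] = 0.970 m.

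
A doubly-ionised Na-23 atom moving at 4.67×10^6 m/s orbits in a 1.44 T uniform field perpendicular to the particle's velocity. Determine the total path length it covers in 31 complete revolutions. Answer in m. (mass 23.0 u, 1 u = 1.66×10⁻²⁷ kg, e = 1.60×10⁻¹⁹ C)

r = mv/(qB) = 0.387 m, so one revolution covers 2πr = 2.43 m.
In 31 revolutions: L = 31·2πr = 75.4 m.

L ≈ 75.4 m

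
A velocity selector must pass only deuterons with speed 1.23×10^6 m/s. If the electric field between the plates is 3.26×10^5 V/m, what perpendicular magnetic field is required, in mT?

B ≈ 265 mT

qE = qvB ⇒ B = E/v = (3.26×10^5) / (1.23×10^6) = 0.265 T.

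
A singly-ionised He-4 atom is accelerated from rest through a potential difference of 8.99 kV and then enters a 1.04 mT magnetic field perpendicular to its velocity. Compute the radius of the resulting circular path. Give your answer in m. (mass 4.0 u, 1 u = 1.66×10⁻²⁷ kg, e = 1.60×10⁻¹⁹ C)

r ≈ 26.3 m

The kinetic energy gained is K = qV = (1×1.60×10^-19)(8990) = 1.44×10^-15 J.
v = √(2K/m) = 6.58×10^5 m/s.
r = mv/(qB) = (6.64×10^-27)(6.58×10^5) / [(1×1.60×10^-19)(1.04×10^-3)] = 26.3 m.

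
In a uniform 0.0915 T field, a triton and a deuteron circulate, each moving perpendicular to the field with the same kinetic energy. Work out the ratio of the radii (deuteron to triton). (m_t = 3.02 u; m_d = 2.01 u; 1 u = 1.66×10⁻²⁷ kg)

r = √(2mK)/(qB) ⇒ at equal K, r ∝ √m/q.
r_{deuteron}/r_{triton} = 0.816.

ratio ≈ 0.816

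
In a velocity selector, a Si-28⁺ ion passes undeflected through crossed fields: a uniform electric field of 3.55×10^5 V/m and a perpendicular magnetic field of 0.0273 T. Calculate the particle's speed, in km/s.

v ≈ 13000 km/s

For zero net force, qE = qvB, so v = E/B.
v = (3.55×10^5) / (0.0273) = 1.30×10^7 m/s.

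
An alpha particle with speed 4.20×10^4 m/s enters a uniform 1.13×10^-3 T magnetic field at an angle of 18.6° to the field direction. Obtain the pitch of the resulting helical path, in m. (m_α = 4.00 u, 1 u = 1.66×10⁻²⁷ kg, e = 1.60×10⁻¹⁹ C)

pitch ≈ 4.59 m

The velocity component along B is v∥ = v cos18.6° = 3.98×10^4 m/s.
The cyclotron period T = 2πm/(qB) = 1.15×10^-4 s is set by m, q, B alone.
Pitch = v∥·T = (3.98×10^4)(1.15×10^-4) = 4.59 m.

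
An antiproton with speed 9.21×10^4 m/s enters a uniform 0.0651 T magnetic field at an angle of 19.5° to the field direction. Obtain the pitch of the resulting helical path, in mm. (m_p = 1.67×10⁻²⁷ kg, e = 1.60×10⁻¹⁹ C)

The velocity component along B is v∥ = v cos19.5° = 8.68×10^4 m/s.
The cyclotron period T = 2πm/(qB) = 1.01×10^-6 s is set by m, q, B alone.
Pitch = v∥·T = (8.68×10^4)(1.01×10^-6) = 0.0875 m.

pitch ≈ 87.5 mm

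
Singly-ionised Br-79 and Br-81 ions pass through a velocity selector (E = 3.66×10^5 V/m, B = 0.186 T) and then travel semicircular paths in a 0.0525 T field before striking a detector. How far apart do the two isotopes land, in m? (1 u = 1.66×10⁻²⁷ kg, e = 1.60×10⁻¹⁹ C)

Δd ≈ 1.56 m

Both emerge at v = E/B₁ = 1.97×10^6 m/s.
r = mv/(qB₂), so r₁ = 30.720 m and r₂ = 31.498 m, giving Δr = 0.778 m.
After a semicircle each ion lands a diameter 2r from the entry slit, so the separation is 2Δr = 1.56 m.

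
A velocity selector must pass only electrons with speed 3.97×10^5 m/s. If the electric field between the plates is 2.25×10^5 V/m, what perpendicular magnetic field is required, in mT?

qE = qvB ⇒ B = E/v = (2.25×10^5) / (3.97×10^5) = 0.567 T.

B ≈ 567 mT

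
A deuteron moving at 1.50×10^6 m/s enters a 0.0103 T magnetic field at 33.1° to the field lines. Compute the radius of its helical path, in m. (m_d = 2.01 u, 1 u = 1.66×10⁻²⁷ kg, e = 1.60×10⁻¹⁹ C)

r ≈ 1.66 m

Only the perpendicular component v⊥ = v sin33.1° = 8.19×10^5 m/s is bent by the field.
r = m v⊥ /(qB) = (3.34×10^-27)(8.19×10^5) / [(1×1.60×10^-19)(0.0103)] = 1.66 m.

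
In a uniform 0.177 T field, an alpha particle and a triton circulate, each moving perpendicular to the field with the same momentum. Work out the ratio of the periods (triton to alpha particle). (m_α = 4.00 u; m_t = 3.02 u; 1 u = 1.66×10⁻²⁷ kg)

ratio ≈ 1.51

T = 2πm/(qB) is independent of speed, so T₂/T₁ = (m₂/q₂)/(m₁/q₁).
T_{triton}/T_{alpha particle} = (5.01×10^-27/1e) / (6.64×10^-27/2e) = 1.51.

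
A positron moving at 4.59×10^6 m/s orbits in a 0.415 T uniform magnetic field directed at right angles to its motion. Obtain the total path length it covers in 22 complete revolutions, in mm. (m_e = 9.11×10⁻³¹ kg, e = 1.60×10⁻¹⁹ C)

L ≈ 8.70 mm

r = mv/(qB) = 6.30×10^-5 m, so one revolution covers 2πr = 3.96×10^-4 m.
In 22 revolutions: L = 22·2πr = 8.70×10^-3 m.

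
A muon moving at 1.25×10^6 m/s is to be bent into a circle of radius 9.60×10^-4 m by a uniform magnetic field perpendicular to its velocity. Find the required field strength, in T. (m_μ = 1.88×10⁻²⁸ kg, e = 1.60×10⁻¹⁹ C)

qvB = mv²/r gives B = mv/(qr).
B = (1.88×10^-28)(1.25×10^6) / [(1×1.60×10^-19)(9.60×10^-4)] = 1.53 T.

B ≈ 1.53 T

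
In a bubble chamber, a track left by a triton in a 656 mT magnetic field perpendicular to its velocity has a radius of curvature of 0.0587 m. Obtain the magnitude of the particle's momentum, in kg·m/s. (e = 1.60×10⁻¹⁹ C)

Since qvB = mv²/r, the momentum p = mv = qBr.
p = (1×1.60×10^-19)(0.656)(0.0587) = 6.16×10^-21 kg·m/s.

p ≈ 6.16×10^-21 kg·m/s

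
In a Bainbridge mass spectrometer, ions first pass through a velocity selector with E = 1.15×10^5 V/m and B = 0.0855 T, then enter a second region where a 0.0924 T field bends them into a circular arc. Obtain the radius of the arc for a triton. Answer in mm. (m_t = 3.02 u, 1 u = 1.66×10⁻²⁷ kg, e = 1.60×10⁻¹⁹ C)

r ≈ 456 mm

The selector passes v = E/B = 1.15×10^5/0.0855 = 1.35×10^6 m/s.
In the deflection region, r = mv/(qB₂) = (5.01×10^-27)(1.35×10^6) / [(1×1.60×10^-19)(0.0924)] = 0.456 m.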